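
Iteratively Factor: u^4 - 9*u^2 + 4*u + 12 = (u + 3)*(u^3 - 3*u^2 + 4) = (u - 2)*(u + 3)*(u^2 - u - 2) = (u - 2)^2*(u + 3)*(u + 1)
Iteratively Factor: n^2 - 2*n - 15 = (n + 3)*(n - 5)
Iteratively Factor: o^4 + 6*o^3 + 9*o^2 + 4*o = (o + 1)*(o^3 + 5*o^2 + 4*o) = o*(o + 1)*(o^2 + 5*o + 4) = o*(o + 1)^2*(o + 4)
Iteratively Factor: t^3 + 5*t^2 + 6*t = (t + 2)*(t^2 + 3*t) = (t + 2)*(t + 3)*(t)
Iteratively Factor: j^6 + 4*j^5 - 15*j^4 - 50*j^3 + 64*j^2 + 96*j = (j - 2)*(j^5 + 6*j^4 - 3*j^3 - 56*j^2 - 48*j) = (j - 2)*(j + 4)*(j^4 + 2*j^3 - 11*j^2 - 12*j) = j*(j - 2)*(j + 4)*(j^3 + 2*j^2 - 11*j - 12) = j*(j - 2)*(j + 1)*(j + 4)*(j^2 + j - 12) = j*(j - 3)*(j - 2)*(j + 1)*(j + 4)*(j + 4)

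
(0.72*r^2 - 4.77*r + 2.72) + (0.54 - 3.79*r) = 0.72*r^2 - 8.56*r + 3.26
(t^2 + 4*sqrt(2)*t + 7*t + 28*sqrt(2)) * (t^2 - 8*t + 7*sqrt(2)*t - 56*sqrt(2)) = t^4 - t^3 + 11*sqrt(2)*t^3 - 11*sqrt(2)*t^2 - 616*sqrt(2)*t - 56*t - 3136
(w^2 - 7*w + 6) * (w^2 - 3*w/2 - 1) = w^4 - 17*w^3/2 + 31*w^2/2 - 2*w - 6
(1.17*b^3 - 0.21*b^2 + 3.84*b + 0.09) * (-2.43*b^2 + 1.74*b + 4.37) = -2.8431*b^5 + 2.5461*b^4 - 4.5837*b^3 + 5.5452*b^2 + 16.9374*b + 0.3933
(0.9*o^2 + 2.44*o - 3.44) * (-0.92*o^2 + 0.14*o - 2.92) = -0.828*o^4 - 2.1188*o^3 + 0.8784*o^2 - 7.6064*o + 10.0448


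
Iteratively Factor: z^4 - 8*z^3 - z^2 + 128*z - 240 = (z - 3)*(z^3 - 5*z^2 - 16*z + 80) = (z - 4)*(z - 3)*(z^2 - z - 20) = (z - 4)*(z - 3)*(z + 4)*(z - 5)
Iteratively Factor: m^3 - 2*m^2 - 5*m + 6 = (m + 2)*(m^2 - 4*m + 3) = (m - 3)*(m + 2)*(m - 1)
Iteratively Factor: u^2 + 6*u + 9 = (u + 3)*(u + 3)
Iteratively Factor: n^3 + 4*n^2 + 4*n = (n + 2)*(n^2 + 2*n) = n*(n + 2)*(n + 2)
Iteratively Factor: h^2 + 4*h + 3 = (h + 3)*(h + 1)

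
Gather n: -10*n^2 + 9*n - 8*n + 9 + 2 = -10*n^2 + n + 11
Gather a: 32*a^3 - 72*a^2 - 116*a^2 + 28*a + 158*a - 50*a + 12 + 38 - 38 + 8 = 32*a^3 - 188*a^2 + 136*a + 20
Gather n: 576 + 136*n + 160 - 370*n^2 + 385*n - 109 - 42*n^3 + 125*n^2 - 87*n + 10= -42*n^3 - 245*n^2 + 434*n + 637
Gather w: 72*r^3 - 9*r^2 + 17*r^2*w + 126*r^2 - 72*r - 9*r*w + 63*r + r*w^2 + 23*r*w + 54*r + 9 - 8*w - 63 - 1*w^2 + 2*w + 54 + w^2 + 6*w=72*r^3 + 117*r^2 + r*w^2 + 45*r + w*(17*r^2 + 14*r)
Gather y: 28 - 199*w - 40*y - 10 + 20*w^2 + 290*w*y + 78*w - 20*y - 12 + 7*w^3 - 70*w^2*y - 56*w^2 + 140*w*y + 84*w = 7*w^3 - 36*w^2 - 37*w + y*(-70*w^2 + 430*w - 60) + 6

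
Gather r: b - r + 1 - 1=b - r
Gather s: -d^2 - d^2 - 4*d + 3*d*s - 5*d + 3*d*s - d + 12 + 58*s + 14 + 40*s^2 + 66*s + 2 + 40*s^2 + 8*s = -2*d^2 - 10*d + 80*s^2 + s*(6*d + 132) + 28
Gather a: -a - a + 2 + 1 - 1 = 2 - 2*a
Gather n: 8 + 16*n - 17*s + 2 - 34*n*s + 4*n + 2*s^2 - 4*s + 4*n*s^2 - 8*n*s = n*(4*s^2 - 42*s + 20) + 2*s^2 - 21*s + 10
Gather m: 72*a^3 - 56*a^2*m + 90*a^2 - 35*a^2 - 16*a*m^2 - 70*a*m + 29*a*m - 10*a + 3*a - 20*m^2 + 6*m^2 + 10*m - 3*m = 72*a^3 + 55*a^2 - 7*a + m^2*(-16*a - 14) + m*(-56*a^2 - 41*a + 7)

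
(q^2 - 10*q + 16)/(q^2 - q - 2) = (q - 8)/(q + 1)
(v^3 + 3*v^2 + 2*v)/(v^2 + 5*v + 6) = v*(v + 1)/(v + 3)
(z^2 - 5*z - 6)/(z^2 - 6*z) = (z + 1)/z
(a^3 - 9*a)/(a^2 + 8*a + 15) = a*(a - 3)/(a + 5)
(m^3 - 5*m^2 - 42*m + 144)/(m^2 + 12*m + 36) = (m^2 - 11*m + 24)/(m + 6)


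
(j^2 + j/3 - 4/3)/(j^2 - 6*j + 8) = (3*j^2 + j - 4)/(3*(j^2 - 6*j + 8))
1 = 1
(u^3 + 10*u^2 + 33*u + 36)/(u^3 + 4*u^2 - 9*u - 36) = (u + 3)/(u - 3)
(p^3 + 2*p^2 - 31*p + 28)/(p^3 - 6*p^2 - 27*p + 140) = (p^2 + 6*p - 7)/(p^2 - 2*p - 35)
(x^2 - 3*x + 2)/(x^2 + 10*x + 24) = (x^2 - 3*x + 2)/(x^2 + 10*x + 24)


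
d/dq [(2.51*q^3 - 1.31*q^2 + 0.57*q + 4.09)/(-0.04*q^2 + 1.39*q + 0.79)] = (-0.1004*q^4 + 6.9778*q^3 + 4.1506*q^2 - 1.7426*q - 5.2348)/(0.0016*q^4 - 0.1112*q^3 + 1.8689*q^2 + 2.1962*q + 0.6241)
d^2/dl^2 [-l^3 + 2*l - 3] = -6*l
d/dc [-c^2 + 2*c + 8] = 2 - 2*c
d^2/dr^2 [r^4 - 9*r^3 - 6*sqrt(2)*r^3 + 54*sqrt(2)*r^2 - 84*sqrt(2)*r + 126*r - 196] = 12*r^2 - 54*r - 36*sqrt(2)*r + 108*sqrt(2)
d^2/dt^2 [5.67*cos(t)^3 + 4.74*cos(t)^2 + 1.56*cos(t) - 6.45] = -5.8125*cos(t) - 9.48*cos(2*t) - 12.7575*cos(3*t)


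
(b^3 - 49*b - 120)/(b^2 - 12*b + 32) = (b^2 + 8*b + 15)/(b - 4)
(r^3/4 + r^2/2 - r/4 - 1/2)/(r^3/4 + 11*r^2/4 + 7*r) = (r^3 + 2*r^2 - r - 2)/(r*(r^2 + 11*r + 28))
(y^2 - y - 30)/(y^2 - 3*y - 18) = (y + 5)/(y + 3)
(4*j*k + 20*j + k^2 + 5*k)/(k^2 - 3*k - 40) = (4*j + k)/(k - 8)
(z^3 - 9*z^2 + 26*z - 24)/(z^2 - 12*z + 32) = (z^2 - 5*z + 6)/(z - 8)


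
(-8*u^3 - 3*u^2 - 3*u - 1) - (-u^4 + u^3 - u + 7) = u^4 - 9*u^3 - 3*u^2 - 2*u - 8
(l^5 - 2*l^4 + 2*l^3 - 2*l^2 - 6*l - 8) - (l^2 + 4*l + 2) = l^5 - 2*l^4 + 2*l^3 - 3*l^2 - 10*l - 10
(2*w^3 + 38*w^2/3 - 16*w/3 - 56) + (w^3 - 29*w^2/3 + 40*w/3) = 3*w^3 + 3*w^2 + 8*w - 56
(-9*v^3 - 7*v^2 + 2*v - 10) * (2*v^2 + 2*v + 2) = -18*v^5 - 32*v^4 - 28*v^3 - 30*v^2 - 16*v - 20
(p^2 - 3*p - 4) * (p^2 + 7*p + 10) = p^4 + 4*p^3 - 15*p^2 - 58*p - 40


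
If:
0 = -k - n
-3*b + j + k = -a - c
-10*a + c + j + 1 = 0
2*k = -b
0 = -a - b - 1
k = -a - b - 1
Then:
No Solution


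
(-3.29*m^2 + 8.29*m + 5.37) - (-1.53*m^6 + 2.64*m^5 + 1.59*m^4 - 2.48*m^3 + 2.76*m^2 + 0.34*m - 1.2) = 1.53*m^6 - 2.64*m^5 - 1.59*m^4 + 2.48*m^3 - 6.05*m^2 + 7.95*m + 6.57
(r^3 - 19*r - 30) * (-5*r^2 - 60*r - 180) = -5*r^5 - 60*r^4 - 85*r^3 + 1290*r^2 + 5220*r + 5400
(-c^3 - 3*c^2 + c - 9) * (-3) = 3*c^3 + 9*c^2 - 3*c + 27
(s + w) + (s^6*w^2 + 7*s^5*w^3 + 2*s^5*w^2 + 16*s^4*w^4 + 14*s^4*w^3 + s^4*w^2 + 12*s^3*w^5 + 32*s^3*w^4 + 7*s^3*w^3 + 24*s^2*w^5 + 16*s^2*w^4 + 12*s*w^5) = s^6*w^2 + 7*s^5*w^3 + 2*s^5*w^2 + 16*s^4*w^4 + 14*s^4*w^3 + s^4*w^2 + 12*s^3*w^5 + 32*s^3*w^4 + 7*s^3*w^3 + 24*s^2*w^5 + 16*s^2*w^4 + 12*s*w^5 + s + w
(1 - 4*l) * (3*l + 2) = -12*l^2 - 5*l + 2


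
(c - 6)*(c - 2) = c^2 - 8*c + 12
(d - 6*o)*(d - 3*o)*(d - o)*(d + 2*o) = d^4 - 8*d^3*o + 7*d^2*o^2 + 36*d*o^3 - 36*o^4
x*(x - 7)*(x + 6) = x^3 - x^2 - 42*x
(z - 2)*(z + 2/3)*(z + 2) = z^3 + 2*z^2/3 - 4*z - 8/3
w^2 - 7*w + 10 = (w - 5)*(w - 2)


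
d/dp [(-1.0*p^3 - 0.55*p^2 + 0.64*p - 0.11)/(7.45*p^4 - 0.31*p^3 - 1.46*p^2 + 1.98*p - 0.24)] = (7.45*p^6 + 8.195*p^5 - 13.0145*p^4 - 0.2852*p^3 + 0.4631*p^2 - 0.0571999999999999*p + 0.0642)/(55.5025*p^8 - 4.619*p^7 - 21.6579*p^6 + 30.4072*p^5 - 2.672*p^4 - 5.6328*p^3 + 4.6212*p^2 - 0.9504*p + 0.0576)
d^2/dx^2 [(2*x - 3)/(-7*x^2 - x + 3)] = 2*(-(2*x - 3)*(14*x + 1)^2 + (42*x - 19)*(7*x^2 + x - 3))/(7*x^2 + x - 3)^3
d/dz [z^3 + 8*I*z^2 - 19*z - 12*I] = 3*z^2 + 16*I*z - 19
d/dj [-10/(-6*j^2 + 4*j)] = 10*(1 - 3*j)/(j^2*(3*j - 2)^2)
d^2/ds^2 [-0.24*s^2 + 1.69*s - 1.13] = -0.480000000000000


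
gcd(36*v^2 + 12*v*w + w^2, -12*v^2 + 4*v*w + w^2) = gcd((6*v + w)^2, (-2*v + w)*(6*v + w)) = 6*v + w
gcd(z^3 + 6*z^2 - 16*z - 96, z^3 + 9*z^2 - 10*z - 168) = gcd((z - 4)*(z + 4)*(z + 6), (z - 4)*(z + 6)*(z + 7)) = z^2 + 2*z - 24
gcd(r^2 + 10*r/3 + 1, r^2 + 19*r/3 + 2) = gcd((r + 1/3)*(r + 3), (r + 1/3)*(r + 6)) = r + 1/3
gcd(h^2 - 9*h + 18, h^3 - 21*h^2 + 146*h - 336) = h - 6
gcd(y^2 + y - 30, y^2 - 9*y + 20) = y - 5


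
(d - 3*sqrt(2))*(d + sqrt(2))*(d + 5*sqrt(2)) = d^3 + 3*sqrt(2)*d^2 - 26*d - 30*sqrt(2)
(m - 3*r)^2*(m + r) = m^3 - 5*m^2*r + 3*m*r^2 + 9*r^3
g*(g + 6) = g^2 + 6*g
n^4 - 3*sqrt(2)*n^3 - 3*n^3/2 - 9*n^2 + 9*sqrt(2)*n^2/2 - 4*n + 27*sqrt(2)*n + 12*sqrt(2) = (n - 4)*(n + 1/2)*(n + 2)*(n - 3*sqrt(2))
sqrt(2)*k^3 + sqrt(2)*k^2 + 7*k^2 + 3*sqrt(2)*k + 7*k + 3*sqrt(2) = (k + 1)*(k + 3*sqrt(2))*(sqrt(2)*k + 1)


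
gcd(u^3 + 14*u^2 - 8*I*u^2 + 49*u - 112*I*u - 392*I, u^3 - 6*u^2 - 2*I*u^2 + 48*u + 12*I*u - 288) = u - 8*I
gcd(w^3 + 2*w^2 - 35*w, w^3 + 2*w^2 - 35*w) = w^3 + 2*w^2 - 35*w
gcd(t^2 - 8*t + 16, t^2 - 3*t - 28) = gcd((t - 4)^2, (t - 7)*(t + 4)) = 1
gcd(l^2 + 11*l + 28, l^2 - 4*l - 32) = l + 4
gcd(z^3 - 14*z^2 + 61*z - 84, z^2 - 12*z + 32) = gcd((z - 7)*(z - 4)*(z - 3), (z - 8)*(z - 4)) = z - 4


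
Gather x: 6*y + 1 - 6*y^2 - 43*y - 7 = -6*y^2 - 37*y - 6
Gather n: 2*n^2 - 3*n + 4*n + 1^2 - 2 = 2*n^2 + n - 1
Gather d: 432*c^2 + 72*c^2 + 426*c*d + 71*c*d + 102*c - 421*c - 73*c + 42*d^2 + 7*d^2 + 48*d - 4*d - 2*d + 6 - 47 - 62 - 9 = 504*c^2 - 392*c + 49*d^2 + d*(497*c + 42) - 112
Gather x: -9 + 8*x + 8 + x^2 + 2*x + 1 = x^2 + 10*x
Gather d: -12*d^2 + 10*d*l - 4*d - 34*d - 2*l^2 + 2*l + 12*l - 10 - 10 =-12*d^2 + d*(10*l - 38) - 2*l^2 + 14*l - 20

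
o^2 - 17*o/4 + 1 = (o - 4)*(o - 1/4)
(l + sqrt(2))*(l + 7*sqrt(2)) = l^2 + 8*sqrt(2)*l + 14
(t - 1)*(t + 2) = t^2 + t - 2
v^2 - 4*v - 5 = (v - 5)*(v + 1)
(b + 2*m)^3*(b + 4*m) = b^4 + 10*b^3*m + 36*b^2*m^2 + 56*b*m^3 + 32*m^4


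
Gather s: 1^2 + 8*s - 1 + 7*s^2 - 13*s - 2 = 7*s^2 - 5*s - 2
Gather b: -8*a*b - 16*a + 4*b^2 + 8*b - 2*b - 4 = -16*a + 4*b^2 + b*(6 - 8*a) - 4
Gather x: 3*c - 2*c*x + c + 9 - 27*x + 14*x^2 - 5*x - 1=4*c + 14*x^2 + x*(-2*c - 32) + 8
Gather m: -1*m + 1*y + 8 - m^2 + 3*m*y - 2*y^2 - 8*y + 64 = -m^2 + m*(3*y - 1) - 2*y^2 - 7*y + 72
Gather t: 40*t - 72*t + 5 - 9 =-32*t - 4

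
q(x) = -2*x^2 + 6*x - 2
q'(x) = 6 - 4*x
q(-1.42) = -14.55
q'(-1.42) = 11.68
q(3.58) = -6.15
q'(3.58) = -8.32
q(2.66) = -0.19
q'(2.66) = -4.64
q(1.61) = 2.48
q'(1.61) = -0.44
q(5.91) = -36.40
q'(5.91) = -17.64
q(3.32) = -4.12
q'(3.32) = -7.28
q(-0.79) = -7.99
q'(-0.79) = 9.16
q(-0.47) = -5.26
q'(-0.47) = 7.88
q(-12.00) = -362.00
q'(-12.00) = 54.00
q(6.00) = -38.00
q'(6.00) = -18.00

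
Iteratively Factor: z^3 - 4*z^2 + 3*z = (z - 1)*(z^2 - 3*z) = (z - 3)*(z - 1)*(z)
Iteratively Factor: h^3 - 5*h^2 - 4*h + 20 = (h - 2)*(h^2 - 3*h - 10) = (h - 5)*(h - 2)*(h + 2)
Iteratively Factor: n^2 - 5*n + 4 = (n - 4)*(n - 1)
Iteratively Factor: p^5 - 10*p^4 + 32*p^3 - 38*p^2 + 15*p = (p - 3)*(p^4 - 7*p^3 + 11*p^2 - 5*p) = (p - 3)*(p - 1)*(p^3 - 6*p^2 + 5*p) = (p - 5)*(p - 3)*(p - 1)*(p^2 - p) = (p - 5)*(p - 3)*(p - 1)^2*(p)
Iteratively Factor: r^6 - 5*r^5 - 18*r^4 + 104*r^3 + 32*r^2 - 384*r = (r + 4)*(r^5 - 9*r^4 + 18*r^3 + 32*r^2 - 96*r) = (r - 4)*(r + 4)*(r^4 - 5*r^3 - 2*r^2 + 24*r) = (r - 4)*(r - 3)*(r + 4)*(r^3 - 2*r^2 - 8*r) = r*(r - 4)*(r - 3)*(r + 4)*(r^2 - 2*r - 8) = r*(r - 4)^2*(r - 3)*(r + 4)*(r + 2)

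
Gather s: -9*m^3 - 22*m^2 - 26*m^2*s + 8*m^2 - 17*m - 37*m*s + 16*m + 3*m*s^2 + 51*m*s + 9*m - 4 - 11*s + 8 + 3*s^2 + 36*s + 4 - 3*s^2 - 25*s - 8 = -9*m^3 - 14*m^2 + 3*m*s^2 + 8*m + s*(-26*m^2 + 14*m)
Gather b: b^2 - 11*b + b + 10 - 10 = b^2 - 10*b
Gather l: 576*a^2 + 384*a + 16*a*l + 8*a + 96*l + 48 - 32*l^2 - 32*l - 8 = 576*a^2 + 392*a - 32*l^2 + l*(16*a + 64) + 40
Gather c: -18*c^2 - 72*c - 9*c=-18*c^2 - 81*c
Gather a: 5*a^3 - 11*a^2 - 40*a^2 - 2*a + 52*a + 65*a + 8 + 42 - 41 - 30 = 5*a^3 - 51*a^2 + 115*a - 21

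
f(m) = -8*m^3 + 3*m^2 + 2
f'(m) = -24*m^2 + 6*m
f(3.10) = -207.50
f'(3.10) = -212.04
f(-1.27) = 23.23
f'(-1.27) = -46.33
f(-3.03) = 252.09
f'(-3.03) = -238.52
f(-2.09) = 88.14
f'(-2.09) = -117.37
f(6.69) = -2259.08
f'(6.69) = -1034.01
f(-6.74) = 2587.74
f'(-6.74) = -1130.70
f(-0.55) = 4.24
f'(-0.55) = -10.56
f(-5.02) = 1089.65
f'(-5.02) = -634.93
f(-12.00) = 14258.00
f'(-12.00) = -3528.00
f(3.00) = -187.00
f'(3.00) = -198.00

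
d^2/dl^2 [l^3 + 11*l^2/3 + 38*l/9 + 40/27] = 6*l + 22/3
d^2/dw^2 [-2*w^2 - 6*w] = -4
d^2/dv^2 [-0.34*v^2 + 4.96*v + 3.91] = -0.680000000000000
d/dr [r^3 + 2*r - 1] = 3*r^2 + 2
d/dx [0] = 0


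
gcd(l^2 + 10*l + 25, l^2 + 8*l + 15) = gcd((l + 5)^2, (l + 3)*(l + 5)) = l + 5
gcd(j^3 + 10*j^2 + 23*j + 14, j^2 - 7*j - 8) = j + 1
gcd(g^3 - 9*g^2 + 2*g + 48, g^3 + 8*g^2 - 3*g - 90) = g - 3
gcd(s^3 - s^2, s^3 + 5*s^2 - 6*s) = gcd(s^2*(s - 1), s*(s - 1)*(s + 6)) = s^2 - s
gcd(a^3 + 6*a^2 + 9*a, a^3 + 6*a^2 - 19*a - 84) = a + 3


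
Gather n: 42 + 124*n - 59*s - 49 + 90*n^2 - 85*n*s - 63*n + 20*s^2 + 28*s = 90*n^2 + n*(61 - 85*s) + 20*s^2 - 31*s - 7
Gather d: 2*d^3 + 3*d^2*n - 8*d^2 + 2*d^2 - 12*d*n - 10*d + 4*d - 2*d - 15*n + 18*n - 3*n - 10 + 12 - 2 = 2*d^3 + d^2*(3*n - 6) + d*(-12*n - 8)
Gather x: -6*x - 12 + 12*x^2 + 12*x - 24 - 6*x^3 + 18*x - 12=-6*x^3 + 12*x^2 + 24*x - 48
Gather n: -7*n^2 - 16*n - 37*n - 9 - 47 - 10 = -7*n^2 - 53*n - 66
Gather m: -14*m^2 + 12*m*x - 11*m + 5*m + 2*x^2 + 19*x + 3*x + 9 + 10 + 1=-14*m^2 + m*(12*x - 6) + 2*x^2 + 22*x + 20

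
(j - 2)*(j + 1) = j^2 - j - 2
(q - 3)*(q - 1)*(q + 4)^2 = q^4 + 4*q^3 - 13*q^2 - 40*q + 48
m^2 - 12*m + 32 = (m - 8)*(m - 4)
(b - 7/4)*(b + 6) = b^2 + 17*b/4 - 21/2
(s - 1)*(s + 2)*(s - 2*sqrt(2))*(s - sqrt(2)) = s^4 - 3*sqrt(2)*s^3 + s^3 - 3*sqrt(2)*s^2 + 2*s^2 + 4*s + 6*sqrt(2)*s - 8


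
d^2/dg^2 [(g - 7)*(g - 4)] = 2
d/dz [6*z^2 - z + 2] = 12*z - 1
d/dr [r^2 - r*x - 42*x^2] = 2*r - x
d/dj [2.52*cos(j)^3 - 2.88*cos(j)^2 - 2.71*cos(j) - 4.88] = (-7.56*cos(j)^2 + 5.76*cos(j) + 2.71)*sin(j)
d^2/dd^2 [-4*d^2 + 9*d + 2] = -8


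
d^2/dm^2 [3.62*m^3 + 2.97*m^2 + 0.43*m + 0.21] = 21.72*m + 5.94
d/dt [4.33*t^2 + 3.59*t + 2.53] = 8.66*t + 3.59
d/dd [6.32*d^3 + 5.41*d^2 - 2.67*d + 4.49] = 18.96*d^2 + 10.82*d - 2.67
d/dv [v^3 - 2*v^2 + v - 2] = 3*v^2 - 4*v + 1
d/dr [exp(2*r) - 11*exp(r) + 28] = (2*exp(r) - 11)*exp(r)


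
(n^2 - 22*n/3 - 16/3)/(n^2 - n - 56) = (n + 2/3)/(n + 7)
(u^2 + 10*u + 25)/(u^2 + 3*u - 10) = (u + 5)/(u - 2)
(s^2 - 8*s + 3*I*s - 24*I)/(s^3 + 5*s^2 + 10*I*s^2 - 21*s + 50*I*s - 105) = (s - 8)/(s^2 + s*(5 + 7*I) + 35*I)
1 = 1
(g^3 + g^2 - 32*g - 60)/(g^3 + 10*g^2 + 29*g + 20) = (g^2 - 4*g - 12)/(g^2 + 5*g + 4)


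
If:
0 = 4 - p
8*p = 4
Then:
No Solution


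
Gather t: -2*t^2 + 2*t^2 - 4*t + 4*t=0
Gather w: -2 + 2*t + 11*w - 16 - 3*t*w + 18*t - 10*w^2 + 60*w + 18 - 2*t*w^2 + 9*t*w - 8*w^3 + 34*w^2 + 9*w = 20*t - 8*w^3 + w^2*(24 - 2*t) + w*(6*t + 80)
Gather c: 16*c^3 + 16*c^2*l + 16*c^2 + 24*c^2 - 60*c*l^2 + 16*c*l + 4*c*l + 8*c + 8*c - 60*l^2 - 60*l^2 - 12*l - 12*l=16*c^3 + c^2*(16*l + 40) + c*(-60*l^2 + 20*l + 16) - 120*l^2 - 24*l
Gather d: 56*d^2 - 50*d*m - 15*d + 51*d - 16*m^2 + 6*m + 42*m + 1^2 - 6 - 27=56*d^2 + d*(36 - 50*m) - 16*m^2 + 48*m - 32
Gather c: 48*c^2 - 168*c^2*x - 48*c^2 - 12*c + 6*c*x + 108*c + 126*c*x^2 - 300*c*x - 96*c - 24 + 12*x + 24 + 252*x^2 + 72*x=-168*c^2*x + c*(126*x^2 - 294*x) + 252*x^2 + 84*x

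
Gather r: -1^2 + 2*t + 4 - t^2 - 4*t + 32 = -t^2 - 2*t + 35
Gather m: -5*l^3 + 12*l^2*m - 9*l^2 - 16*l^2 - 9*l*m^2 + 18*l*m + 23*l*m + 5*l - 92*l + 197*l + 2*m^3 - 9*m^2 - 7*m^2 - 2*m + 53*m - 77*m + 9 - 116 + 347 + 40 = -5*l^3 - 25*l^2 + 110*l + 2*m^3 + m^2*(-9*l - 16) + m*(12*l^2 + 41*l - 26) + 280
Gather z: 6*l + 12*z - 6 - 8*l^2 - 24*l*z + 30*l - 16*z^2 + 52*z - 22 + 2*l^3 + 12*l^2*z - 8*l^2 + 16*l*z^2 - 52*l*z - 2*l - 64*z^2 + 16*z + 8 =2*l^3 - 16*l^2 + 34*l + z^2*(16*l - 80) + z*(12*l^2 - 76*l + 80) - 20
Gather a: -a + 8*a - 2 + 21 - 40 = 7*a - 21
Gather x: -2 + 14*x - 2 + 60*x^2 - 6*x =60*x^2 + 8*x - 4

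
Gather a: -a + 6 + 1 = 7 - a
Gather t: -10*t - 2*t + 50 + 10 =60 - 12*t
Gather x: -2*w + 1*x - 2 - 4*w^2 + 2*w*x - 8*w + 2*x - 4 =-4*w^2 - 10*w + x*(2*w + 3) - 6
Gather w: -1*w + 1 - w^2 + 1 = -w^2 - w + 2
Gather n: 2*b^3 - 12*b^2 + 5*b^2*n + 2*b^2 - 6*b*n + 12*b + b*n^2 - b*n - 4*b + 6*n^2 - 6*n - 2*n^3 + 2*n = 2*b^3 - 10*b^2 + 8*b - 2*n^3 + n^2*(b + 6) + n*(5*b^2 - 7*b - 4)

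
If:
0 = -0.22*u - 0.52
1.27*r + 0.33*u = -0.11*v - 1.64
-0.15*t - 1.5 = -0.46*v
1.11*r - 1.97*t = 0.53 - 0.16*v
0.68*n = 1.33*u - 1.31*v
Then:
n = -10.56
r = -0.94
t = -0.55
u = -2.36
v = 3.08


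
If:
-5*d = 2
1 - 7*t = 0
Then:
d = -2/5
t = 1/7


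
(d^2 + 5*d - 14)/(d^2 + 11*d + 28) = (d - 2)/(d + 4)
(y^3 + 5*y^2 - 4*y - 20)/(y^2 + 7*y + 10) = y - 2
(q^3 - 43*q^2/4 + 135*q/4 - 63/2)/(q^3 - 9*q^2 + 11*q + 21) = (4*q^2 - 31*q + 42)/(4*(q^2 - 6*q - 7))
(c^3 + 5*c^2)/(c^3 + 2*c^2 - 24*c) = c*(c + 5)/(c^2 + 2*c - 24)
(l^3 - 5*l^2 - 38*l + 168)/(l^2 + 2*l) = (l^3 - 5*l^2 - 38*l + 168)/(l*(l + 2))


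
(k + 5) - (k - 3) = 8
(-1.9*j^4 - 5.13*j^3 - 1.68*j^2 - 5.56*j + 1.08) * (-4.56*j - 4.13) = 8.664*j^5 + 31.2398*j^4 + 28.8477*j^3 + 32.292*j^2 + 18.038*j - 4.4604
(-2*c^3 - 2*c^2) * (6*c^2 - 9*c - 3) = -12*c^5 + 6*c^4 + 24*c^3 + 6*c^2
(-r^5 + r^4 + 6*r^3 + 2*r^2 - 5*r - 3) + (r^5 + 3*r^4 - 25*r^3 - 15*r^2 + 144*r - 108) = 4*r^4 - 19*r^3 - 13*r^2 + 139*r - 111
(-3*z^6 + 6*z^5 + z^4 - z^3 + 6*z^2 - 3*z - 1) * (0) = 0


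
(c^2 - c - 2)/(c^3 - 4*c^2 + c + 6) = 1/(c - 3)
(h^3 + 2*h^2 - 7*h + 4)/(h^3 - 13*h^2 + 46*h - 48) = (h^3 + 2*h^2 - 7*h + 4)/(h^3 - 13*h^2 + 46*h - 48)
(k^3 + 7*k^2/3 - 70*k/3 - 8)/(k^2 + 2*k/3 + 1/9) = 3*(k^2 + 2*k - 24)/(3*k + 1)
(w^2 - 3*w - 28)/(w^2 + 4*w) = (w - 7)/w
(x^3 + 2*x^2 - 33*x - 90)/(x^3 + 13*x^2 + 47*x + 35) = (x^2 - 3*x - 18)/(x^2 + 8*x + 7)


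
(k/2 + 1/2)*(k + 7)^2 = k^3/2 + 15*k^2/2 + 63*k/2 + 49/2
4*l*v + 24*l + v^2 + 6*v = (4*l + v)*(v + 6)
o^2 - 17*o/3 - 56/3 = (o - 8)*(o + 7/3)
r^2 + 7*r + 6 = (r + 1)*(r + 6)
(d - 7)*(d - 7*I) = d^2 - 7*d - 7*I*d + 49*I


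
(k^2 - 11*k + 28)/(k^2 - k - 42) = (k - 4)/(k + 6)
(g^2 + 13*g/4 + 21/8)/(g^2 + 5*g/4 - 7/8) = (2*g + 3)/(2*g - 1)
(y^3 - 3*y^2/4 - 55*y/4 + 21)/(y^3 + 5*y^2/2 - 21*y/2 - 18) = (4*y - 7)/(2*(2*y + 3))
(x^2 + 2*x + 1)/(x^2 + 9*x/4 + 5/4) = 4*(x + 1)/(4*x + 5)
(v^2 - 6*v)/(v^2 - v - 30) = v/(v + 5)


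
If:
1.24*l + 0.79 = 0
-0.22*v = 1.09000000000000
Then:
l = -0.64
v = -4.95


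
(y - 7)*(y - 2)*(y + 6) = y^3 - 3*y^2 - 40*y + 84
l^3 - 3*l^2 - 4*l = l*(l - 4)*(l + 1)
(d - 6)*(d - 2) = d^2 - 8*d + 12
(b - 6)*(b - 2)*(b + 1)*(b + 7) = b^4 - 45*b^2 + 40*b + 84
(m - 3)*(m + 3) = m^2 - 9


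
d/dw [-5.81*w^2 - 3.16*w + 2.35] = -11.62*w - 3.16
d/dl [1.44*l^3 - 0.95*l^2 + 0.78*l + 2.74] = 4.32*l^2 - 1.9*l + 0.78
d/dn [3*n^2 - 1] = 6*n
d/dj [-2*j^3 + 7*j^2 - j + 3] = -6*j^2 + 14*j - 1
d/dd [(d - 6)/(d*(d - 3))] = (-d^2 + 12*d - 18)/(d^2*(d^2 - 6*d + 9))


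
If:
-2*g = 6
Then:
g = -3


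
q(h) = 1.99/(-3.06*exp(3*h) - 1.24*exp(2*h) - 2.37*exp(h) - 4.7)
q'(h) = 1.99*(9.18*exp(3*h) + 2.48*exp(2*h) + 2.37*exp(h))/(-3.06*exp(3*h) - 1.24*exp(2*h) - 2.37*exp(h) - 4.7)^2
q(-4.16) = -0.42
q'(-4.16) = 0.00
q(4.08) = -0.00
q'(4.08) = 0.00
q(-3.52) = -0.42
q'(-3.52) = 0.01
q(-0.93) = -0.33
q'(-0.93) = 0.10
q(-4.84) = -0.42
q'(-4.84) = 0.00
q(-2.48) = -0.41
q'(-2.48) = 0.02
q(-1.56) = -0.38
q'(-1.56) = 0.05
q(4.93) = -0.00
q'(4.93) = 0.00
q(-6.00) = -0.42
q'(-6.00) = 0.00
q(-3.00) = -0.41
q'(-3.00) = 0.01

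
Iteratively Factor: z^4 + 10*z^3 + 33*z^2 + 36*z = (z)*(z^3 + 10*z^2 + 33*z + 36) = z*(z + 3)*(z^2 + 7*z + 12) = z*(z + 3)^2*(z + 4)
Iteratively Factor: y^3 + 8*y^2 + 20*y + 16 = (y + 2)*(y^2 + 6*y + 8) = (y + 2)^2*(y + 4)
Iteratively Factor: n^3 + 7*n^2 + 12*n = (n + 3)*(n^2 + 4*n) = (n + 3)*(n + 4)*(n)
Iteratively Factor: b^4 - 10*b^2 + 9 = (b + 1)*(b^3 - b^2 - 9*b + 9) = (b - 1)*(b + 1)*(b^2 - 9) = (b - 1)*(b + 1)*(b + 3)*(b - 3)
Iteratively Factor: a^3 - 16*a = (a)*(a^2 - 16) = a*(a - 4)*(a + 4)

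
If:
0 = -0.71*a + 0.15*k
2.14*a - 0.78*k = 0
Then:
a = 0.00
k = 0.00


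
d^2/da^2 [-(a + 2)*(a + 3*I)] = -2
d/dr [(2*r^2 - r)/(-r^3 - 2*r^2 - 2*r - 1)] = (2*r^4 - 2*r^3 - 6*r^2 - 4*r + 1)/(r^6 + 4*r^5 + 8*r^4 + 10*r^3 + 8*r^2 + 4*r + 1)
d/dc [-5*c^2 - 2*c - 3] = -10*c - 2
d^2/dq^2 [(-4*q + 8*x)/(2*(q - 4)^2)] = 4*(-q + 6*x - 8)/(q - 4)^4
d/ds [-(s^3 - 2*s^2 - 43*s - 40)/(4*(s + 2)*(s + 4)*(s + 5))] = (-13*s^2 - 32*s + 8)/(4*(s^4 + 12*s^3 + 52*s^2 + 96*s + 64))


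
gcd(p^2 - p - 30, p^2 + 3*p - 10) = p + 5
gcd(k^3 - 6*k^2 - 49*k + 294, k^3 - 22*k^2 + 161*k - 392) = k - 7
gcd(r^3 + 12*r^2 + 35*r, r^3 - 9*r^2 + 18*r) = r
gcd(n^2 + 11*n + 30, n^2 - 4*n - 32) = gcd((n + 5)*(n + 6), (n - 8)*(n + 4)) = 1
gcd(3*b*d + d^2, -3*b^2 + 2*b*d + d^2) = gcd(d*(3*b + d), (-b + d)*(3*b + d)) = 3*b + d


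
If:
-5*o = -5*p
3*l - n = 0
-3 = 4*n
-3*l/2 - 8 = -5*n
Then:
No Solution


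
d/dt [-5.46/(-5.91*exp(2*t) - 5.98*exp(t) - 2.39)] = (-64.5372*exp(t) - 32.6508)*exp(t)/(5.91*exp(2*t) + 5.98*exp(t) + 2.39)^2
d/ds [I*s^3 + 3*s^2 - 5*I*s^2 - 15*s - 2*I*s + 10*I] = 3*I*s^2 + s*(6 - 10*I) - 15 - 2*I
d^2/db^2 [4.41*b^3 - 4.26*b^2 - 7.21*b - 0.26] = 26.46*b - 8.52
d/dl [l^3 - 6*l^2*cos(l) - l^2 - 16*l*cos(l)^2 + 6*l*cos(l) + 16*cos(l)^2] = 6*l^2*sin(l) + 3*l^2 - 6*l*sin(l) + 16*l*sin(2*l) - 12*l*cos(l) - 2*l - 16*sin(2*l) - 16*cos(l)^2 + 6*cos(l)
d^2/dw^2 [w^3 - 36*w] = 6*w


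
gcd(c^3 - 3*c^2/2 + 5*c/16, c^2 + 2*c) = c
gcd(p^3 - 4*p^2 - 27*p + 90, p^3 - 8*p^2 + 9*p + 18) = p^2 - 9*p + 18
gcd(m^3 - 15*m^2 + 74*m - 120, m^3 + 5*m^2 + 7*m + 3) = 1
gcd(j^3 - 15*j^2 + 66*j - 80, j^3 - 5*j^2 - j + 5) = j - 5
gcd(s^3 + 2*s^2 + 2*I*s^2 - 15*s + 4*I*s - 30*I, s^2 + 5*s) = s + 5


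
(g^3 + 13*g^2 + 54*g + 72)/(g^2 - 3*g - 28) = (g^2 + 9*g + 18)/(g - 7)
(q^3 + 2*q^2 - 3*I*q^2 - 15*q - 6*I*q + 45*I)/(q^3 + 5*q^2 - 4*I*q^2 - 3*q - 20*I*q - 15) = (q - 3)/(q - I)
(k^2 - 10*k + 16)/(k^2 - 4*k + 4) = (k - 8)/(k - 2)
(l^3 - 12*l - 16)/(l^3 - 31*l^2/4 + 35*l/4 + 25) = 4*(l^2 + 4*l + 4)/(4*l^2 - 15*l - 25)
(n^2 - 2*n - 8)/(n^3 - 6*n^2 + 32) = 1/(n - 4)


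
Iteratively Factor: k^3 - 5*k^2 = (k)*(k^2 - 5*k) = k*(k - 5)*(k)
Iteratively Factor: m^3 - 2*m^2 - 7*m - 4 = (m + 1)*(m^2 - 3*m - 4) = (m - 4)*(m + 1)*(m + 1)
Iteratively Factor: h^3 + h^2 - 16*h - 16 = (h + 4)*(h^2 - 3*h - 4) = (h + 1)*(h + 4)*(h - 4)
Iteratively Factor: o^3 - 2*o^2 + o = (o)*(o^2 - 2*o + 1) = o*(o - 1)*(o - 1)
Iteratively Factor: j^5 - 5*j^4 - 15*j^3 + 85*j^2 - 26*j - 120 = (j + 1)*(j^4 - 6*j^3 - 9*j^2 + 94*j - 120) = (j - 2)*(j + 1)*(j^3 - 4*j^2 - 17*j + 60) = (j - 2)*(j + 1)*(j + 4)*(j^2 - 8*j + 15) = (j - 3)*(j - 2)*(j + 1)*(j + 4)*(j - 5)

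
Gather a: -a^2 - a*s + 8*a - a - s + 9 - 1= -a^2 + a*(7 - s) - s + 8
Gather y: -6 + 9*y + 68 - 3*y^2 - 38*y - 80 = -3*y^2 - 29*y - 18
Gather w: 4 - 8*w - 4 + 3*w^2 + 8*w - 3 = 3*w^2 - 3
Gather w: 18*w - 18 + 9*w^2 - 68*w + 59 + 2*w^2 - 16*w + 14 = 11*w^2 - 66*w + 55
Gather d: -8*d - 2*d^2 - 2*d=-2*d^2 - 10*d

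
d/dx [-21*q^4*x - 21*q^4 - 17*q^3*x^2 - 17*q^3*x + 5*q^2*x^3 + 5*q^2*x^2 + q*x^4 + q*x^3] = q*(-21*q^3 - 34*q^2*x - 17*q^2 + 15*q*x^2 + 10*q*x + 4*x^3 + 3*x^2)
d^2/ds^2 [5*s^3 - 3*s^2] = 30*s - 6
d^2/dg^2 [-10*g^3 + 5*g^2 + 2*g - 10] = 10 - 60*g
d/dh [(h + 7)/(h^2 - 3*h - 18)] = (h^2 - 3*h - (h + 7)*(2*h - 3) - 18)/(-h^2 + 3*h + 18)^2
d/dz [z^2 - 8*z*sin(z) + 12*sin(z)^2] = -8*z*cos(z) + 2*z - 8*sin(z) + 12*sin(2*z)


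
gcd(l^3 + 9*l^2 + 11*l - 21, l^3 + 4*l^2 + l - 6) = l^2 + 2*l - 3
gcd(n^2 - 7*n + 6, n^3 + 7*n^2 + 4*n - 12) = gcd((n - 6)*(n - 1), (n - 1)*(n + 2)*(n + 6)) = n - 1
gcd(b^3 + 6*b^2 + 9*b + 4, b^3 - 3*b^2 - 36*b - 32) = b^2 + 5*b + 4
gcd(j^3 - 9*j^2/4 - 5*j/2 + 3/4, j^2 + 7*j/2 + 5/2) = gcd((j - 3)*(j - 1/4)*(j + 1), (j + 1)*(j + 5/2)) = j + 1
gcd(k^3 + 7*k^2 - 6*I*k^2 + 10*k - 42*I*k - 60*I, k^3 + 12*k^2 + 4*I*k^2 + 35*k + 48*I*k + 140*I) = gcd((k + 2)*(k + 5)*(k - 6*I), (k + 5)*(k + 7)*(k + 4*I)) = k + 5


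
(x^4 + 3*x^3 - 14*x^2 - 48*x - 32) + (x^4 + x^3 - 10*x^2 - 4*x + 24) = 2*x^4 + 4*x^3 - 24*x^2 - 52*x - 8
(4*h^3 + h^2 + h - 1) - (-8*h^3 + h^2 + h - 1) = 12*h^3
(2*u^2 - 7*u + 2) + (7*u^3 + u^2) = 7*u^3 + 3*u^2 - 7*u + 2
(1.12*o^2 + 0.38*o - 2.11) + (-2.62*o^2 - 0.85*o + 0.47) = -1.5*o^2 - 0.47*o - 1.64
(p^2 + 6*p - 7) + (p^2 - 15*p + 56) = 2*p^2 - 9*p + 49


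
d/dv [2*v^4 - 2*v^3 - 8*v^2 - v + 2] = 8*v^3 - 6*v^2 - 16*v - 1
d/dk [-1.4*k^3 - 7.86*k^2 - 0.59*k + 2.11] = -4.2*k^2 - 15.72*k - 0.59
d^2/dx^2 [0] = 0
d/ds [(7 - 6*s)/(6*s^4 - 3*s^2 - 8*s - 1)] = 2*(-18*s^4 + 9*s^2 + 24*s - (6*s - 7)*(-12*s^3 + 3*s + 4) + 3)/(-6*s^4 + 3*s^2 + 8*s + 1)^2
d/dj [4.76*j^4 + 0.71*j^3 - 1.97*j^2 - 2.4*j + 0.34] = 19.04*j^3 + 2.13*j^2 - 3.94*j - 2.4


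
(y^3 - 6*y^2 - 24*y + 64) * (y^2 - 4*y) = y^5 - 10*y^4 + 160*y^2 - 256*y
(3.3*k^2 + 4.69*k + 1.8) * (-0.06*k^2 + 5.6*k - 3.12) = -0.198*k^4 + 18.1986*k^3 + 15.86*k^2 - 4.5528*k - 5.616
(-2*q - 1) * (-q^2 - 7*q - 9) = 2*q^3 + 15*q^2 + 25*q + 9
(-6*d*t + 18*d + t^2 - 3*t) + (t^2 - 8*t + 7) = -6*d*t + 18*d + 2*t^2 - 11*t + 7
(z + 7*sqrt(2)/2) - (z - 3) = 3 + 7*sqrt(2)/2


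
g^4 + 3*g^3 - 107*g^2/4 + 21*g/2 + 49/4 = (g - 7/2)*(g - 1)*(g + 1/2)*(g + 7)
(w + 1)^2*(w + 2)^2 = w^4 + 6*w^3 + 13*w^2 + 12*w + 4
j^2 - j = j*(j - 1)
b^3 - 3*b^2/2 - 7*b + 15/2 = (b - 3)*(b - 1)*(b + 5/2)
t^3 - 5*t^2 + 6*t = t*(t - 3)*(t - 2)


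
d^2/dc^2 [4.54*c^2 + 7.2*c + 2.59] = 9.08000000000000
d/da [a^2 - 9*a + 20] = 2*a - 9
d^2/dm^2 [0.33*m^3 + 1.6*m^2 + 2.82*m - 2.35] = 1.98*m + 3.2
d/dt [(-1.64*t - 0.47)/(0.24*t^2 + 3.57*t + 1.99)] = (0.3936*t^2 + 0.2256*t - 1.5857)/(0.0576*t^4 + 1.7136*t^3 + 13.7001*t^2 + 14.2086*t + 3.9601)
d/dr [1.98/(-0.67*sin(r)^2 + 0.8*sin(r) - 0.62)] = (2.6532*sin(r) - 1.584)*cos(r)/(0.67*sin(r)^2 - 0.8*sin(r) + 0.62)^2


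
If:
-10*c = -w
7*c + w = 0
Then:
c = 0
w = 0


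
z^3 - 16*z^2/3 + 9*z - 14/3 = (z - 7/3)*(z - 2)*(z - 1)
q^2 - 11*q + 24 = (q - 8)*(q - 3)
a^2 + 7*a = a*(a + 7)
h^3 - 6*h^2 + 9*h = h*(h - 3)^2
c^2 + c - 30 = (c - 5)*(c + 6)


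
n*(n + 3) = n^2 + 3*n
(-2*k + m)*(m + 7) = -2*k*m - 14*k + m^2 + 7*m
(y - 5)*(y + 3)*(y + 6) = y^3 + 4*y^2 - 27*y - 90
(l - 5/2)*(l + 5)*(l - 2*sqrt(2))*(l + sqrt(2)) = l^4 - sqrt(2)*l^3 + 5*l^3/2 - 33*l^2/2 - 5*sqrt(2)*l^2/2 - 10*l + 25*sqrt(2)*l/2 + 50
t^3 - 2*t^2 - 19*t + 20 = (t - 5)*(t - 1)*(t + 4)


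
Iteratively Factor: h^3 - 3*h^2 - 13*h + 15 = (h - 1)*(h^2 - 2*h - 15) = (h - 5)*(h - 1)*(h + 3)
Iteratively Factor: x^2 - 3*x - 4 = (x + 1)*(x - 4)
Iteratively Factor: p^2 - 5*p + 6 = (p - 3)*(p - 2)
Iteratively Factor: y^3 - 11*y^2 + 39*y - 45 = (y - 3)*(y^2 - 8*y + 15) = (y - 5)*(y - 3)*(y - 3)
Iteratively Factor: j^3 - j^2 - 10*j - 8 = (j + 2)*(j^2 - 3*j - 4) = (j - 4)*(j + 2)*(j + 1)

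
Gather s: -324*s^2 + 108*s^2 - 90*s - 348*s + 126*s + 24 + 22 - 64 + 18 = -216*s^2 - 312*s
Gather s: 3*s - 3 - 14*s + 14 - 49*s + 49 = 60 - 60*s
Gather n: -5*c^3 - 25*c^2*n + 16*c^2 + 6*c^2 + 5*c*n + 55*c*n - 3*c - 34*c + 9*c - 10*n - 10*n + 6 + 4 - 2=-5*c^3 + 22*c^2 - 28*c + n*(-25*c^2 + 60*c - 20) + 8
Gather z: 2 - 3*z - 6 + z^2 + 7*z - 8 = z^2 + 4*z - 12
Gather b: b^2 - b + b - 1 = b^2 - 1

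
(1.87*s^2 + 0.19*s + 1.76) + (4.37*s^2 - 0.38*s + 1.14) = 6.24*s^2 - 0.19*s + 2.9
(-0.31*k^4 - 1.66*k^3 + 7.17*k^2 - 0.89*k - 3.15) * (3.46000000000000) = -1.0726*k^4 - 5.7436*k^3 + 24.8082*k^2 - 3.0794*k - 10.899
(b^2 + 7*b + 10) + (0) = b^2 + 7*b + 10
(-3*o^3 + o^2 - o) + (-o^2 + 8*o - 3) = -3*o^3 + 7*o - 3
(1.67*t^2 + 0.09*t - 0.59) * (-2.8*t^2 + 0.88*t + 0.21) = -4.676*t^4 + 1.2176*t^3 + 2.0819*t^2 - 0.5003*t - 0.1239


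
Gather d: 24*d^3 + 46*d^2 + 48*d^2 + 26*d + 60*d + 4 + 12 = 24*d^3 + 94*d^2 + 86*d + 16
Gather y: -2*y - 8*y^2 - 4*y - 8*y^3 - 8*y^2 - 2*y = -8*y^3 - 16*y^2 - 8*y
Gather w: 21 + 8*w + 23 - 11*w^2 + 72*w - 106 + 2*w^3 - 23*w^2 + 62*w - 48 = 2*w^3 - 34*w^2 + 142*w - 110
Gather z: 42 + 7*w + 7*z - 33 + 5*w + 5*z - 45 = 12*w + 12*z - 36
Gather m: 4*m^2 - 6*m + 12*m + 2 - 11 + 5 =4*m^2 + 6*m - 4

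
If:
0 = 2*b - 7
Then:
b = 7/2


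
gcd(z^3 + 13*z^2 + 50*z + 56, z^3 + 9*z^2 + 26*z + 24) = z^2 + 6*z + 8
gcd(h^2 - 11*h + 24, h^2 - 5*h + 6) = h - 3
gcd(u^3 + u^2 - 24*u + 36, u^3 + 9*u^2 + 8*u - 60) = u^2 + 4*u - 12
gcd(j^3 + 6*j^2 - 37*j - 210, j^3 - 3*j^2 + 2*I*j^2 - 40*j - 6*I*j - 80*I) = j + 5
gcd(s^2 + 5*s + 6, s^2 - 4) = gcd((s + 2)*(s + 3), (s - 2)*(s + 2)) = s + 2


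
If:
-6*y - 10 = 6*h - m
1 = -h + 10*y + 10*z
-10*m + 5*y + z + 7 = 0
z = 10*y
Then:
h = -685/443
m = 1534/2215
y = -11/2215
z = -22/443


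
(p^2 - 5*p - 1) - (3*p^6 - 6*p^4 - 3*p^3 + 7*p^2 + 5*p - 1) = -3*p^6 + 6*p^4 + 3*p^3 - 6*p^2 - 10*p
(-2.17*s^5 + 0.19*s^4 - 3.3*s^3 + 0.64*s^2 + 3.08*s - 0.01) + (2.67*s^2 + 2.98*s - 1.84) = -2.17*s^5 + 0.19*s^4 - 3.3*s^3 + 3.31*s^2 + 6.06*s - 1.85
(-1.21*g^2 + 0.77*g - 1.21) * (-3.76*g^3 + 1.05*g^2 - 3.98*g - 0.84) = 4.5496*g^5 - 4.1657*g^4 + 10.1739*g^3 - 3.3187*g^2 + 4.169*g + 1.0164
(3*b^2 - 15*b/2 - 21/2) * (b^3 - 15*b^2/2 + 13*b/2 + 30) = 3*b^5 - 30*b^4 + 261*b^3/4 + 120*b^2 - 1173*b/4 - 315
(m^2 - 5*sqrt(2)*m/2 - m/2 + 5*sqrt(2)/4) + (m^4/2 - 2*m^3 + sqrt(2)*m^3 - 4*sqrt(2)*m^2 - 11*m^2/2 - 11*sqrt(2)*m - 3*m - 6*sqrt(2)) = m^4/2 - 2*m^3 + sqrt(2)*m^3 - 4*sqrt(2)*m^2 - 9*m^2/2 - 27*sqrt(2)*m/2 - 7*m/2 - 19*sqrt(2)/4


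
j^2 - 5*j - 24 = (j - 8)*(j + 3)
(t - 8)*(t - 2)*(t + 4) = t^3 - 6*t^2 - 24*t + 64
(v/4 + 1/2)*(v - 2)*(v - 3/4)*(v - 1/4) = v^4/4 - v^3/4 - 61*v^2/64 + v - 3/16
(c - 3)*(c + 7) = c^2 + 4*c - 21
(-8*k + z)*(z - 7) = -8*k*z + 56*k + z^2 - 7*z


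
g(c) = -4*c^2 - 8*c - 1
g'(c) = -8*c - 8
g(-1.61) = 1.51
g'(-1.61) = 4.88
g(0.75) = -9.25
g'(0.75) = -14.00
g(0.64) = -7.76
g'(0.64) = -13.12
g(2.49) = -45.72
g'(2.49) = -27.92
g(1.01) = -13.16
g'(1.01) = -16.08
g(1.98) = -32.52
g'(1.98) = -23.84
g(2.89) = -57.53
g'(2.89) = -31.12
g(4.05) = -99.01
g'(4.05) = -40.40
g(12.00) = -673.00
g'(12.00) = -104.00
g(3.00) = -61.00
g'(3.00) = -32.00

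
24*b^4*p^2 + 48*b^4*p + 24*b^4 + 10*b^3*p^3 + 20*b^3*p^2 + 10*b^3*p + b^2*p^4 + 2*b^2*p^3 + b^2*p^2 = (4*b + p)*(6*b + p)*(b*p + b)^2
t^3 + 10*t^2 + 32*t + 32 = (t + 2)*(t + 4)^2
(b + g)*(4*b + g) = 4*b^2 + 5*b*g + g^2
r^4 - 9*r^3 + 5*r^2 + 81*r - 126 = (r - 7)*(r - 3)*(r - 2)*(r + 3)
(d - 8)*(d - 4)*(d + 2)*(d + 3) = d^4 - 7*d^3 - 22*d^2 + 88*d + 192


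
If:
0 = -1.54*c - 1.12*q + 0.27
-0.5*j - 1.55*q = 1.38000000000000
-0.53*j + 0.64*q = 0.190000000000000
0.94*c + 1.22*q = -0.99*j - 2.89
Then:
No Solution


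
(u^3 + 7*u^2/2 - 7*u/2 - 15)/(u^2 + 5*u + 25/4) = 2*(u^2 + u - 6)/(2*u + 5)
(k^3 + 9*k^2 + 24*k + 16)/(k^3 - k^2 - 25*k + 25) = (k^3 + 9*k^2 + 24*k + 16)/(k^3 - k^2 - 25*k + 25)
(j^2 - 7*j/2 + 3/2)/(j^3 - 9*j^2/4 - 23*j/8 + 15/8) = 4/(4*j + 5)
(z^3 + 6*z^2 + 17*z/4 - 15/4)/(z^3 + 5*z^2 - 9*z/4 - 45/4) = (2*z - 1)/(2*z - 3)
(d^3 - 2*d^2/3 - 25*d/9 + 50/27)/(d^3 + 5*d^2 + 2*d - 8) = (27*d^3 - 18*d^2 - 75*d + 50)/(27*(d^3 + 5*d^2 + 2*d - 8))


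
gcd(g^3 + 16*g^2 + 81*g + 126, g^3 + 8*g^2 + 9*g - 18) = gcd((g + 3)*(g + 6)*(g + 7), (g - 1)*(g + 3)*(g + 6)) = g^2 + 9*g + 18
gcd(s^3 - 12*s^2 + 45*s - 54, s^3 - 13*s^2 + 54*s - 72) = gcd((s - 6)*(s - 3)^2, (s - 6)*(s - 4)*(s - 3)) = s^2 - 9*s + 18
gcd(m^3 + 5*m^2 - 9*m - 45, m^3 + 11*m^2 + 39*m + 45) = m^2 + 8*m + 15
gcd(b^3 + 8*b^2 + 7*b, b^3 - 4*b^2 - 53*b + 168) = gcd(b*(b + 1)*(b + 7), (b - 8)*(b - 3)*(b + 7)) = b + 7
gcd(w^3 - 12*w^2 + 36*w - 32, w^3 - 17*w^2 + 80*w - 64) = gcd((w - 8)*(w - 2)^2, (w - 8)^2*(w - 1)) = w - 8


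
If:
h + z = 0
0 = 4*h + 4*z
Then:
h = -z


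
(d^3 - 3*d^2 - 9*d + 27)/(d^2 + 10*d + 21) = (d^2 - 6*d + 9)/(d + 7)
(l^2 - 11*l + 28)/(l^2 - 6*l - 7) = (l - 4)/(l + 1)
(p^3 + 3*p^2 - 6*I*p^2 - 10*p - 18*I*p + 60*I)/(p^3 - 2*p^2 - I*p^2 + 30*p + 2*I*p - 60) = (p + 5)/(p + 5*I)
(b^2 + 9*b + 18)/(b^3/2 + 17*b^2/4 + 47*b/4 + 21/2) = 4*(b + 6)/(2*b^2 + 11*b + 14)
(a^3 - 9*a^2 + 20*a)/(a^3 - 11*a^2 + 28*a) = (a - 5)/(a - 7)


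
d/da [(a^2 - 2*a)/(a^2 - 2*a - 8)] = 16*(1 - a)/(a^4 - 4*a^3 - 12*a^2 + 32*a + 64)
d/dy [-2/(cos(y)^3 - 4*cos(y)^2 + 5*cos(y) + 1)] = 2*(-3*cos(y)^2 + 8*cos(y) - 5)*sin(y)/(cos(y)^3 - 4*cos(y)^2 + 5*cos(y) + 1)^2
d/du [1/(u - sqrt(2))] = -1/(u - sqrt(2))^2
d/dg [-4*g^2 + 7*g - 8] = 7 - 8*g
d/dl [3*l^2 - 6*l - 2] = 6*l - 6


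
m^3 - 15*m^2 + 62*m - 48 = (m - 8)*(m - 6)*(m - 1)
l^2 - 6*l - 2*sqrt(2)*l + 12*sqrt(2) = (l - 6)*(l - 2*sqrt(2))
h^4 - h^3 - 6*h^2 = h^2*(h - 3)*(h + 2)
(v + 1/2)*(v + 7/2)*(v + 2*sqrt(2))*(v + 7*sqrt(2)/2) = v^4 + 4*v^3 + 11*sqrt(2)*v^3/2 + 63*v^2/4 + 22*sqrt(2)*v^2 + 77*sqrt(2)*v/8 + 56*v + 49/2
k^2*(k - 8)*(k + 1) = k^4 - 7*k^3 - 8*k^2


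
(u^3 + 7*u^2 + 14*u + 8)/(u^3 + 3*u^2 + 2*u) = (u + 4)/u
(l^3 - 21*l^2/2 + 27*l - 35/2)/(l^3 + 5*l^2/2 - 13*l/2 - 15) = (l^2 - 8*l + 7)/(l^2 + 5*l + 6)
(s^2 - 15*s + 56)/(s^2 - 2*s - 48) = (s - 7)/(s + 6)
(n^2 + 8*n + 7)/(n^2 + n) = (n + 7)/n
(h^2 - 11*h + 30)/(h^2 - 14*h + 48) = (h - 5)/(h - 8)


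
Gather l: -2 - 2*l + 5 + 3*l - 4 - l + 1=0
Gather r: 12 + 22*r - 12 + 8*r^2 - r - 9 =8*r^2 + 21*r - 9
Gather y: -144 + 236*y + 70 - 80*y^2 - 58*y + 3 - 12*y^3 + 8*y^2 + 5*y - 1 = -12*y^3 - 72*y^2 + 183*y - 72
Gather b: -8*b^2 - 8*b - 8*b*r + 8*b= -8*b^2 - 8*b*r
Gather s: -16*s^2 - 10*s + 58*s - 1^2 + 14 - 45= -16*s^2 + 48*s - 32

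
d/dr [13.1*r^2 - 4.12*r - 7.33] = 26.2*r - 4.12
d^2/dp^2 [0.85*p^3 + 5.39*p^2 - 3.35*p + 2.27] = 5.1*p + 10.78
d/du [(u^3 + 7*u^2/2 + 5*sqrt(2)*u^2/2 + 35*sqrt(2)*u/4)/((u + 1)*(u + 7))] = (4*u^4 + 64*u^3 + 45*sqrt(2)*u^2 + 196*u^2 + 196*u + 140*sqrt(2)*u + 245*sqrt(2))/(4*(u^4 + 16*u^3 + 78*u^2 + 112*u + 49))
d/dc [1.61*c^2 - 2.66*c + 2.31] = 3.22*c - 2.66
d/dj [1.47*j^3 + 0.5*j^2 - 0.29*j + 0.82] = 4.41*j^2 + 1.0*j - 0.29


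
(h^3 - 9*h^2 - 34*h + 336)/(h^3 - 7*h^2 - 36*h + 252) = (h - 8)/(h - 6)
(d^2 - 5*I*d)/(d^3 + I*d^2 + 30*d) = 1/(d + 6*I)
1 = 1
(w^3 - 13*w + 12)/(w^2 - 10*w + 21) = (w^2 + 3*w - 4)/(w - 7)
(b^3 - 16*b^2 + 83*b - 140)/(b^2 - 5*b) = b - 11 + 28/b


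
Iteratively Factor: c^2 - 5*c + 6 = (c - 2)*(c - 3)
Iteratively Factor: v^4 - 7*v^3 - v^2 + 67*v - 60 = (v + 3)*(v^3 - 10*v^2 + 29*v - 20) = (v - 1)*(v + 3)*(v^2 - 9*v + 20) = (v - 5)*(v - 1)*(v + 3)*(v - 4)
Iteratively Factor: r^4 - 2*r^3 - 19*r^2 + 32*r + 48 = (r + 1)*(r^3 - 3*r^2 - 16*r + 48) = (r - 3)*(r + 1)*(r^2 - 16) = (r - 4)*(r - 3)*(r + 1)*(r + 4)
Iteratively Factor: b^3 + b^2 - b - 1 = (b + 1)*(b^2 - 1) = (b + 1)^2*(b - 1)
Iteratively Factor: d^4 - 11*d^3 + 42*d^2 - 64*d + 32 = (d - 1)*(d^3 - 10*d^2 + 32*d - 32) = (d - 4)*(d - 1)*(d^2 - 6*d + 8) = (d - 4)^2*(d - 1)*(d - 2)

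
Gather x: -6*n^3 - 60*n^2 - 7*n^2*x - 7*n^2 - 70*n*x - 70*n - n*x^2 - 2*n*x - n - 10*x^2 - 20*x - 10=-6*n^3 - 67*n^2 - 71*n + x^2*(-n - 10) + x*(-7*n^2 - 72*n - 20) - 10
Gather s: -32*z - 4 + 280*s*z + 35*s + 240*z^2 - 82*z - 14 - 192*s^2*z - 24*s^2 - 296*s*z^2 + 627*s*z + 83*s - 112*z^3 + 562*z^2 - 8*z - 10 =s^2*(-192*z - 24) + s*(-296*z^2 + 907*z + 118) - 112*z^3 + 802*z^2 - 122*z - 28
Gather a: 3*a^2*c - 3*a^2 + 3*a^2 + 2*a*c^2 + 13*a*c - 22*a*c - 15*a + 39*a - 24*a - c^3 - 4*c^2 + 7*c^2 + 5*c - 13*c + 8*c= 3*a^2*c + a*(2*c^2 - 9*c) - c^3 + 3*c^2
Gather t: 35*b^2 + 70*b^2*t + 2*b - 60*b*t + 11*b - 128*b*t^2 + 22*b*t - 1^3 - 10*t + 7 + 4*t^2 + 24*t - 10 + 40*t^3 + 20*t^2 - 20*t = 35*b^2 + 13*b + 40*t^3 + t^2*(24 - 128*b) + t*(70*b^2 - 38*b - 6) - 4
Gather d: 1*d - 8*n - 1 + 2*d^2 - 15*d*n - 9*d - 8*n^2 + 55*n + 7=2*d^2 + d*(-15*n - 8) - 8*n^2 + 47*n + 6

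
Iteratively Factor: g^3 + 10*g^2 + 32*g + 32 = (g + 2)*(g^2 + 8*g + 16) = (g + 2)*(g + 4)*(g + 4)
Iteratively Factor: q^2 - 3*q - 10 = (q + 2)*(q - 5)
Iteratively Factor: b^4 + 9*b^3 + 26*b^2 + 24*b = (b + 3)*(b^3 + 6*b^2 + 8*b) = (b + 2)*(b + 3)*(b^2 + 4*b) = (b + 2)*(b + 3)*(b + 4)*(b)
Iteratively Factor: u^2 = (u)*(u)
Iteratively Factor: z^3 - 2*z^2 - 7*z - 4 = (z + 1)*(z^2 - 3*z - 4) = (z + 1)^2*(z - 4)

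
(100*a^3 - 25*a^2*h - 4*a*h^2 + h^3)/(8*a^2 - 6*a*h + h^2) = (25*a^2 - h^2)/(2*a - h)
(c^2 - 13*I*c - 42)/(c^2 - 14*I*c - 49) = (c - 6*I)/(c - 7*I)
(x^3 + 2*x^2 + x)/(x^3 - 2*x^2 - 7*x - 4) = x/(x - 4)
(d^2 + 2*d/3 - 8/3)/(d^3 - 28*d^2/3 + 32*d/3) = (d + 2)/(d*(d - 8))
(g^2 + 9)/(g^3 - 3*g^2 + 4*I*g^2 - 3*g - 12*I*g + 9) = (g - 3*I)/(g^2 + g*(-3 + I) - 3*I)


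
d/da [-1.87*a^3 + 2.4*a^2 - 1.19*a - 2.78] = -5.61*a^2 + 4.8*a - 1.19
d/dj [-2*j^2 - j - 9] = -4*j - 1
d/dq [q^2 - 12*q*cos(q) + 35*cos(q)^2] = 12*q*sin(q) + 2*q - 35*sin(2*q) - 12*cos(q)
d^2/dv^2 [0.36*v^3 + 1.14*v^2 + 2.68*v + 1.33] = 2.16*v + 2.28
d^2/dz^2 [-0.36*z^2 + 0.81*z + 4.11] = -0.720000000000000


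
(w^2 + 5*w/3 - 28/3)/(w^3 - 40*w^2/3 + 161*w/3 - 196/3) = (w + 4)/(w^2 - 11*w + 28)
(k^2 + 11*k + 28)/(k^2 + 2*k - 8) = (k + 7)/(k - 2)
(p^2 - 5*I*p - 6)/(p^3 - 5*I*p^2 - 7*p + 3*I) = (p - 2*I)/(p^2 - 2*I*p - 1)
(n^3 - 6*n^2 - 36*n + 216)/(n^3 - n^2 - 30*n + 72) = (n^2 - 12*n + 36)/(n^2 - 7*n + 12)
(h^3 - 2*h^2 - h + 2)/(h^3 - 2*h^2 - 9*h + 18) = (h^2 - 1)/(h^2 - 9)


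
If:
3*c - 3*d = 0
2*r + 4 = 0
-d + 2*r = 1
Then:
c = -5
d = -5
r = -2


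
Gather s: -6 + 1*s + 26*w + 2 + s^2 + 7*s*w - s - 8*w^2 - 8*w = s^2 + 7*s*w - 8*w^2 + 18*w - 4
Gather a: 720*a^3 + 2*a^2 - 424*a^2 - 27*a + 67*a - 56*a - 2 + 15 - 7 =720*a^3 - 422*a^2 - 16*a + 6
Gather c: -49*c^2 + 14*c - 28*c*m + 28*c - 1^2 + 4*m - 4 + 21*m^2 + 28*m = -49*c^2 + c*(42 - 28*m) + 21*m^2 + 32*m - 5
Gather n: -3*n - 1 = -3*n - 1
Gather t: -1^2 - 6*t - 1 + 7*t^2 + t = 7*t^2 - 5*t - 2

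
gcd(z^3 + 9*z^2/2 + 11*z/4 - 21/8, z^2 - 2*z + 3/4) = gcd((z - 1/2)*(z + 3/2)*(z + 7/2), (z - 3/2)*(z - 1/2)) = z - 1/2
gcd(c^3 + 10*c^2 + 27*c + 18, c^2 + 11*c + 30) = c + 6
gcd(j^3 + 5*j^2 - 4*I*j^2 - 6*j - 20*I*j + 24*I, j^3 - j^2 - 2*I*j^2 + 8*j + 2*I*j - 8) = j^2 + j*(-1 - 4*I) + 4*I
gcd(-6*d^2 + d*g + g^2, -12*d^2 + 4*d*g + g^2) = 2*d - g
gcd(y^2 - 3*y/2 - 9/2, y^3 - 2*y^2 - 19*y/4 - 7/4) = 1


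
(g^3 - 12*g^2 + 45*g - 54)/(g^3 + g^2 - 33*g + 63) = (g - 6)/(g + 7)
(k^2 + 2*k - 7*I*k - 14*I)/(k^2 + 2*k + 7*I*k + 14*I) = (k - 7*I)/(k + 7*I)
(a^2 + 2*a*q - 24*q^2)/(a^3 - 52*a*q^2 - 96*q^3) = (-a + 4*q)/(-a^2 + 6*a*q + 16*q^2)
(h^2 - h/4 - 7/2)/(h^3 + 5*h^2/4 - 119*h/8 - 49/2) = 2*(h - 2)/(2*h^2 - h - 28)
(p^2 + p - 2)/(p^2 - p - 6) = (p - 1)/(p - 3)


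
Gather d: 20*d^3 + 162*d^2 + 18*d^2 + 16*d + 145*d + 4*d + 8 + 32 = 20*d^3 + 180*d^2 + 165*d + 40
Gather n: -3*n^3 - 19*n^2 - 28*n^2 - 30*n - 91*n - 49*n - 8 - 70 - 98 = -3*n^3 - 47*n^2 - 170*n - 176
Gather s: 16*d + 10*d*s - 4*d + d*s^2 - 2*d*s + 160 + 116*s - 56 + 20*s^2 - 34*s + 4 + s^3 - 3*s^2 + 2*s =12*d + s^3 + s^2*(d + 17) + s*(8*d + 84) + 108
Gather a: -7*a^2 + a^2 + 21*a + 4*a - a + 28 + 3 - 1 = -6*a^2 + 24*a + 30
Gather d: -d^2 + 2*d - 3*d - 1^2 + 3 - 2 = -d^2 - d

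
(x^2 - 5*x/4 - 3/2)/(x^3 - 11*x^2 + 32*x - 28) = (x + 3/4)/(x^2 - 9*x + 14)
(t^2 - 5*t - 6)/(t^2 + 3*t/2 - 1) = 2*(t^2 - 5*t - 6)/(2*t^2 + 3*t - 2)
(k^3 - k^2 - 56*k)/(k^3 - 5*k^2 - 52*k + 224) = k/(k - 4)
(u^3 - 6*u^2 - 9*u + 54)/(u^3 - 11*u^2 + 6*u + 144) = (u - 3)/(u - 8)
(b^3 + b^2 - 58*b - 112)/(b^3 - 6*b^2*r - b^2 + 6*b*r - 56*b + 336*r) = (-b - 2)/(-b + 6*r)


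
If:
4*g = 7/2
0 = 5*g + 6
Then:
No Solution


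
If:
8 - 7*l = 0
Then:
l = 8/7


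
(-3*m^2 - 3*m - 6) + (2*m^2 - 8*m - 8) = -m^2 - 11*m - 14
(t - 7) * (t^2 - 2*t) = t^3 - 9*t^2 + 14*t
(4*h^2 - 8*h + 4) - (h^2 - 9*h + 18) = 3*h^2 + h - 14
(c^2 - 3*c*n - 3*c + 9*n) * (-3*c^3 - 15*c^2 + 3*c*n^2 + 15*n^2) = -3*c^5 + 9*c^4*n - 6*c^4 + 3*c^3*n^2 + 18*c^3*n + 45*c^3 - 9*c^2*n^3 + 6*c^2*n^2 - 135*c^2*n - 18*c*n^3 - 45*c*n^2 + 135*n^3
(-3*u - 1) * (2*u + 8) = -6*u^2 - 26*u - 8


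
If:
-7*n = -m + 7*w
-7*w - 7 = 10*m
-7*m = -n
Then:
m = 7/38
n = 49/38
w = -24/19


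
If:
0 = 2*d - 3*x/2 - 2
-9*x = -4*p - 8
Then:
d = 3*x/4 + 1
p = 9*x/4 - 2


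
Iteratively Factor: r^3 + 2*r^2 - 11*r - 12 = (r + 4)*(r^2 - 2*r - 3) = (r + 1)*(r + 4)*(r - 3)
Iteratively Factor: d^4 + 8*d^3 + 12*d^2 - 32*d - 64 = (d + 4)*(d^3 + 4*d^2 - 4*d - 16) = (d - 2)*(d + 4)*(d^2 + 6*d + 8) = (d - 2)*(d + 2)*(d + 4)*(d + 4)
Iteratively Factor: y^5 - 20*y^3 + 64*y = (y)*(y^4 - 20*y^2 + 64) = y*(y - 4)*(y^3 + 4*y^2 - 4*y - 16) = y*(y - 4)*(y - 2)*(y^2 + 6*y + 8) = y*(y - 4)*(y - 2)*(y + 2)*(y + 4)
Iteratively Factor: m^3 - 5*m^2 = (m - 5)*(m^2) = m*(m - 5)*(m)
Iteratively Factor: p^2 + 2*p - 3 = (p - 1)*(p + 3)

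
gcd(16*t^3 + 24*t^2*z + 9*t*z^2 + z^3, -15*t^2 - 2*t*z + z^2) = 1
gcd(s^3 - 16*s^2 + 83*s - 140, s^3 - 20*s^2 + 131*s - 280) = s^2 - 12*s + 35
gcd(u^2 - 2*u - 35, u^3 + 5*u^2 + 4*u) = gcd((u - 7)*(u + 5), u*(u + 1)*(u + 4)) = 1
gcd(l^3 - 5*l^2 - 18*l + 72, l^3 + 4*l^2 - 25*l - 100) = l + 4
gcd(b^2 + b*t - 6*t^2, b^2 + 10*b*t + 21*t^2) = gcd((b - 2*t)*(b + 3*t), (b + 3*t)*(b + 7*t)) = b + 3*t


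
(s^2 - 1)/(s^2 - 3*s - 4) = (s - 1)/(s - 4)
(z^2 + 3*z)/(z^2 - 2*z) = (z + 3)/(z - 2)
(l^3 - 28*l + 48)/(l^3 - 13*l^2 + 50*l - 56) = (l + 6)/(l - 7)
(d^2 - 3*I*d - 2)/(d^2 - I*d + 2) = (d - I)/(d + I)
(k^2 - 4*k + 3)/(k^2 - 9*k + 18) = (k - 1)/(k - 6)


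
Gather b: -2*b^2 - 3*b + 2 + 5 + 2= -2*b^2 - 3*b + 9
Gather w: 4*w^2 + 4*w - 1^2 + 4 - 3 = 4*w^2 + 4*w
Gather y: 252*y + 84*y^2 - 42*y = 84*y^2 + 210*y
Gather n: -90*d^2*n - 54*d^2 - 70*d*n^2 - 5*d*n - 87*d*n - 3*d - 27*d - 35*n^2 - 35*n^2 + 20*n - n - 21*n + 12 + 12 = -54*d^2 - 30*d + n^2*(-70*d - 70) + n*(-90*d^2 - 92*d - 2) + 24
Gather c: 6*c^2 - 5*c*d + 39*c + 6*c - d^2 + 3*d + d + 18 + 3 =6*c^2 + c*(45 - 5*d) - d^2 + 4*d + 21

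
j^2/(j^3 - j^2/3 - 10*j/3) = 3*j/(3*j^2 - j - 10)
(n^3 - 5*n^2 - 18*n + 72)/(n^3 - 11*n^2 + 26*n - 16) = (n^3 - 5*n^2 - 18*n + 72)/(n^3 - 11*n^2 + 26*n - 16)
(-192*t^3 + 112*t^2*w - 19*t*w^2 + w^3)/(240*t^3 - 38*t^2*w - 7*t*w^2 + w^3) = (-24*t^2 + 11*t*w - w^2)/(30*t^2 - t*w - w^2)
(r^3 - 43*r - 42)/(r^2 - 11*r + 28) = (r^2 + 7*r + 6)/(r - 4)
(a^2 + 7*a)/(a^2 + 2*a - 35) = a/(a - 5)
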